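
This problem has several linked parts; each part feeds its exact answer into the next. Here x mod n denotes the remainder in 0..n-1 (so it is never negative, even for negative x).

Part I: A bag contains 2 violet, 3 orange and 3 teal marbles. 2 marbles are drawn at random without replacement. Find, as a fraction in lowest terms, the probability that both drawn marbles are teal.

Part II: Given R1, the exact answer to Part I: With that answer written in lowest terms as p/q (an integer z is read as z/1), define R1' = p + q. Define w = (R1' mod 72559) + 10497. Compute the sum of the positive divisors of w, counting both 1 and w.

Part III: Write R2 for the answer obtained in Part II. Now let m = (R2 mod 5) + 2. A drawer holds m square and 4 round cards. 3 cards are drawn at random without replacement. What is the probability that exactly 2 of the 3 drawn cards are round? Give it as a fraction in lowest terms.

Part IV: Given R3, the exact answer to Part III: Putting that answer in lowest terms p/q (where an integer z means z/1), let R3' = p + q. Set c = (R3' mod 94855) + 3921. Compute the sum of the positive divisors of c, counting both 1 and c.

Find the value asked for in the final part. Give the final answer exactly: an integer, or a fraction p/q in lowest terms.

3932

Part I: total draws C(8,2) = 28; favorable C(3,2) = 3; P = 3/28; answer 3/28
Part II: R1 = 3/28; threaded value p + q = 31; w = 10528; 10528 = 2^5 * 7 * 47; sigma = (1 + 2 + 4 + 8 + 16 + 32) * (1 + 7) * (1 + 47) = 63 * 8 * 48 = 24192; answer 24192
Part III: R2 = 24192; m = 4; total draws C(8,3) = 56; favorable C(4,2)*C(4,1) = 24; P = 3/7; answer 3/7
Part IV: R3 = 3/7; threaded value p + q = 10; c = 3931; 3931 is prime, so its only divisors are 1 and 3931; sigma = 1 + 3931 = 3932; answer 3932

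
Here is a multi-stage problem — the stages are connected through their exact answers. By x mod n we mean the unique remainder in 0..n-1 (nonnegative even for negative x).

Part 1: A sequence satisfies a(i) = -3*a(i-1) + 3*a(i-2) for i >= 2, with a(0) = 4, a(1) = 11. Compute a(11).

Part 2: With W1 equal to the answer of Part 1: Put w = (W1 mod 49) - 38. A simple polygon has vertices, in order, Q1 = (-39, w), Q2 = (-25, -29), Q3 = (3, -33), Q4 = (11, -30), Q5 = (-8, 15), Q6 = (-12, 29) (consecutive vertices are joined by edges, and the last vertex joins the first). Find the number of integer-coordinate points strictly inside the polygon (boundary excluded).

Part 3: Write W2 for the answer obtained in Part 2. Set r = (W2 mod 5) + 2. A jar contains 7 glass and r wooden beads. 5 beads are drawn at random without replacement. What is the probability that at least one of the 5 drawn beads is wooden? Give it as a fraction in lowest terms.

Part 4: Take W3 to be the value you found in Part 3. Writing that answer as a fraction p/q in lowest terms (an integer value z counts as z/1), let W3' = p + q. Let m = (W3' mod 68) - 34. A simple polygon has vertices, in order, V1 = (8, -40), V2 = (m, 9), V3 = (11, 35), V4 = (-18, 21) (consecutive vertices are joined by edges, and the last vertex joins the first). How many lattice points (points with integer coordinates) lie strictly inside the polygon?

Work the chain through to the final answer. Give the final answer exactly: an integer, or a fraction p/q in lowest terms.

Part 1: a(2) = -3*(11) + 3*(4) = -21; iterating: a(2)=-21, a(3)=96, a(4)=-351, a(5)=1341, a(6)=-5076, a(7)=19251, a(8)=-72981, a(9)=276696, a(10)=-1049031, a(11)=3977181; answer 3977181
Part 2: W1 = 3977181; w = 9; cross terms: (-39*-29 - -25*9)=1356, (-25*-33 - 3*-29)=912, (3*-30 - 11*-33)=273, (11*15 - -8*-30)=-75, (-8*29 - -12*15)=-52, (-12*9 - -39*29)=1023; twice the area = |3437| = 3437; area = 3437/2; boundary points = 2 + 4 + 1 + 1 + 2 + 1 = 11; strictly interior points = area - boundary/2 + 1 = 1714; answer 1714
Part 3: W2 = 1714; r = 6; total draws C(13,5) = 1287; complement C(7,5) = 21; favorable 1287 - 21 = 1266; P = 422/429; answer 422/429
Part 4: W3 = 422/429; threaded value p + q = 851; m = 1; cross terms: (8*9 - 1*-40)=112, (1*35 - 11*9)=-64, (11*21 - -18*35)=861, (-18*-40 - 8*21)=552; twice the area = |1461| = 1461; area = 1461/2; boundary points = 7 + 2 + 1 + 1 = 11; strictly interior points = area - boundary/2 + 1 = 726; answer 726

726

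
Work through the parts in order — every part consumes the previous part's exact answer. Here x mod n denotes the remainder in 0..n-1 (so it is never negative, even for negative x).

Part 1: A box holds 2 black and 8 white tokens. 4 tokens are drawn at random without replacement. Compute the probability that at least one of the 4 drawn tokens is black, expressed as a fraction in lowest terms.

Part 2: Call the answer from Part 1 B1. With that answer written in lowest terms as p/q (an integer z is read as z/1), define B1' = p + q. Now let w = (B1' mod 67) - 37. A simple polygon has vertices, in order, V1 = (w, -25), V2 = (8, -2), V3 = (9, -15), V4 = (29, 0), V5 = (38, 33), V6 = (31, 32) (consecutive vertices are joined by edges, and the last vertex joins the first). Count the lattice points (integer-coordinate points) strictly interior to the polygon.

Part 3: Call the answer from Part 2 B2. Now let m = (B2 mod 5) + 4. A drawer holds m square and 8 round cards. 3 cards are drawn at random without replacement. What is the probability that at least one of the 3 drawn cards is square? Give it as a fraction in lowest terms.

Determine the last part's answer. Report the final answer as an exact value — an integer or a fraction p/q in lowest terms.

11/13

Part 1: total draws C(10,4) = 210; complement C(8,4) = 70; favorable 210 - 70 = 140; P = 2/3; answer 2/3
Part 2: B1 = 2/3; threaded value p + q = 5; w = -32; cross terms: (-32*-2 - 8*-25)=264, (8*-15 - 9*-2)=-102, (9*0 - 29*-15)=435, (29*33 - 38*0)=957, (38*32 - 31*33)=193, (31*-25 - -32*32)=249; twice the area = |1996| = 1996; area = 998; boundary points = 1 + 1 + 5 + 3 + 1 + 3 = 14; strictly interior points = area - boundary/2 + 1 = 992; answer 992
Part 3: B2 = 992; m = 6; total draws C(14,3) = 364; complement C(8,3) = 56; favorable 364 - 56 = 308; P = 11/13; answer 11/13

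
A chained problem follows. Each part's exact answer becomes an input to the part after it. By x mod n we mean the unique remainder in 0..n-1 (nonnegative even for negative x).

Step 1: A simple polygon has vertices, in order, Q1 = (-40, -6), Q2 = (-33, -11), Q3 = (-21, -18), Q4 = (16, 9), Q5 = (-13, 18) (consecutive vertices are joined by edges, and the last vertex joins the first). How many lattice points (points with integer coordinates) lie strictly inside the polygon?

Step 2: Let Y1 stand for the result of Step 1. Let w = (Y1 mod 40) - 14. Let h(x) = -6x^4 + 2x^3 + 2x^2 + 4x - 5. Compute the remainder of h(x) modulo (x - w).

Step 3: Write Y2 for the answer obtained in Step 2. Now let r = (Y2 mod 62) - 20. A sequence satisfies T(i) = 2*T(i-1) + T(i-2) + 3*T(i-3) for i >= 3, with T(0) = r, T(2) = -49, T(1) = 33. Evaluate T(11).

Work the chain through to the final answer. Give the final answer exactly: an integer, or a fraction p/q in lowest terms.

Step 1: cross terms: (-40*-11 - -33*-6)=242, (-33*-18 - -21*-11)=363, (-21*9 - 16*-18)=99, (16*18 - -13*9)=405, (-13*-6 - -40*18)=798; twice the area = |1907| = 1907; area = 1907/2; boundary points = 1 + 1 + 1 + 1 + 3 = 7; strictly interior points = area - boundary/2 + 1 = 951; answer 951
Step 2: Y1 = 951; w = 17; remainder = value at the root: -6*(17)^4 + 2*(17)^3 + 2*(17)^2 + 4*(17)^1 - 5 = (-501126) + (9826) + (578) + (68) + (-5) = -490659; answer -490659
Step 3: Y2 = -490659; r = -11; T(3) = 2*(-49) + 1*(33) + 3*(-11) = -98; iterating: T(3)=-98, T(4)=-146, T(5)=-537, T(6)=-1514, T(7)=-4003, T(8)=-11131, T(9)=-30807, T(10)=-84754, T(11)=-233708; answer -233708

-233708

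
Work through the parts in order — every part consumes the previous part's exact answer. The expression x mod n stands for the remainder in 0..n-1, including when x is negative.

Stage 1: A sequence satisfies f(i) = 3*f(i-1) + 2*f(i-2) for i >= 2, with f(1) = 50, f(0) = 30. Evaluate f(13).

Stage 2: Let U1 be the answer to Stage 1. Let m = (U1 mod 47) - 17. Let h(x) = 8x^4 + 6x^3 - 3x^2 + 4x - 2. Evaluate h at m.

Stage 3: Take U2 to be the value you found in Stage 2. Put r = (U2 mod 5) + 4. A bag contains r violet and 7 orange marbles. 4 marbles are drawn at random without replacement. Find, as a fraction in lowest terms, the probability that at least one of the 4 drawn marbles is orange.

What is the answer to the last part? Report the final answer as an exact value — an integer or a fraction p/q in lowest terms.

Stage 1: f(2) = 3*(50) + 2*(30) = 210; iterating: f(2)=210, f(3)=730, f(4)=2610, f(5)=9290, f(6)=33090, f(7)=117850, f(8)=419730, f(9)=1494890, f(10)=5324130, f(11)=18962170, f(12)=67534770, f(13)=240528650; answer 240528650
Stage 2: U1 = 240528650; m = 23; 8*(23)^4 + 6*(23)^3 - 3*(23)^2 + 4*(23)^1 - 2 = (2238728) + (73002) + (-1587) + (92) + (-2) = 2310233; answer 2310233
Stage 3: U2 = 2310233; r = 7; total draws C(14,4) = 1001; complement C(7,4) = 35; favorable 1001 - 35 = 966; P = 138/143; answer 138/143

138/143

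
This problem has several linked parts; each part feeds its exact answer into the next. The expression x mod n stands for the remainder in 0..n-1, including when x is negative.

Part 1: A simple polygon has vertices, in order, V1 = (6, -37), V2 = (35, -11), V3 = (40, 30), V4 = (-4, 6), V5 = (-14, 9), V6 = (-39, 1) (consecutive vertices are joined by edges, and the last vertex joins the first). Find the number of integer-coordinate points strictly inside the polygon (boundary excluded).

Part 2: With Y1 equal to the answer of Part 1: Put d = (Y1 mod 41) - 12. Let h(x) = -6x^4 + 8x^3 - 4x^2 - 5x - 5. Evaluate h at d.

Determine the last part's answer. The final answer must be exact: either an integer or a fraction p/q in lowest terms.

-361557

Part 1: cross terms: (6*-11 - 35*-37)=1229, (35*30 - 40*-11)=1490, (40*6 - -4*30)=360, (-4*9 - -14*6)=48, (-14*1 - -39*9)=337, (-39*-37 - 6*1)=1437; twice the area = |4901| = 4901; area = 4901/2; boundary points = 1 + 1 + 4 + 1 + 1 + 1 = 9; strictly interior points = area - boundary/2 + 1 = 2447; answer 2447
Part 2: Y1 = 2447; d = 16; -6*(16)^4 + 8*(16)^3 - 4*(16)^2 - 5*(16)^1 - 5 = (-393216) + (32768) + (-1024) + (-80) + (-5) = -361557; answer -361557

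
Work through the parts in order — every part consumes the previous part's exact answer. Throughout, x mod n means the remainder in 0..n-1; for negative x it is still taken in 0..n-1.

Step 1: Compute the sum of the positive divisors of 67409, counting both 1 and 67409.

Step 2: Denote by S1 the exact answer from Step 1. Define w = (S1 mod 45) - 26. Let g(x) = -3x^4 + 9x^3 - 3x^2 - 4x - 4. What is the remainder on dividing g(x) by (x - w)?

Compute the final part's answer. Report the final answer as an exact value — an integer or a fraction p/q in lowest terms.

-1531040

Step 1: 67409 is prime, so its only divisors are 1 and 67409; sigma = 1 + 67409 = 67410; answer 67410
Step 2: S1 = 67410; w = -26; remainder = value at the root: -3*(-26)^4 + 9*(-26)^3 - 3*(-26)^2 - 4*(-26)^1 - 4 = (-1370928) + (-158184) + (-2028) + (104) + (-4) = -1531040; answer -1531040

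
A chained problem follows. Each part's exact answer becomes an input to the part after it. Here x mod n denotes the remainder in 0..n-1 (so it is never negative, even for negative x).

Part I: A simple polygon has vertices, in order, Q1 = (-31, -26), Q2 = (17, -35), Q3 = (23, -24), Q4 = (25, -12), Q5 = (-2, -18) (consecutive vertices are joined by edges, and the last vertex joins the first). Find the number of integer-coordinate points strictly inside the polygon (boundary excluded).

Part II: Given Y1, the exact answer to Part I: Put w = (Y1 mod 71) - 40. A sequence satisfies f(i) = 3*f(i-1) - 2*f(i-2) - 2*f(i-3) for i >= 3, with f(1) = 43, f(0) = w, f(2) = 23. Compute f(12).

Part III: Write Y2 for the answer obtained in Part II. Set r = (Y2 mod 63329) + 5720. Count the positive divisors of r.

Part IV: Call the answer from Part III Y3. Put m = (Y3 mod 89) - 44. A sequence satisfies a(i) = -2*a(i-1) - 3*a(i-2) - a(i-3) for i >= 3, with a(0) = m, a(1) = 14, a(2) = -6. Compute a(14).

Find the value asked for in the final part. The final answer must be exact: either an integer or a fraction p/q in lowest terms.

220

Part I: cross terms: (-31*-35 - 17*-26)=1527, (17*-24 - 23*-35)=397, (23*-12 - 25*-24)=324, (25*-18 - -2*-12)=-474, (-2*-26 - -31*-18)=-506; twice the area = |1268| = 1268; area = 634; boundary points = 3 + 1 + 2 + 3 + 1 = 10; strictly interior points = area - boundary/2 + 1 = 630; answer 630
Part II: Y1 = 630; w = 22; f(3) = 3*(23) - 2*(43) - 2*(22) = -61; iterating: f(3)=-61, f(4)=-315, f(5)=-869, f(6)=-1855, f(7)=-3197, f(8)=-4143, f(9)=-2325, f(10)=7705, f(11)=36051, f(12)=97393; answer 97393
Part III: Y2 = 97393; r = 39784; 39784 = 2^3 * 4973; number of divisors = (3+1) * (1+1) = 8; answer 8
Part IV: Y3 = 8; m = -36; a(3) = -2*(-6) - 3*(14) - 1*(-36) = 6; iterating: a(3)=6, a(4)=-8, a(5)=4, a(6)=10, a(7)=-24, a(8)=14, a(9)=34, a(10)=-86, a(11)=56, a(12)=112, a(13)=-306, a(14)=220; answer 220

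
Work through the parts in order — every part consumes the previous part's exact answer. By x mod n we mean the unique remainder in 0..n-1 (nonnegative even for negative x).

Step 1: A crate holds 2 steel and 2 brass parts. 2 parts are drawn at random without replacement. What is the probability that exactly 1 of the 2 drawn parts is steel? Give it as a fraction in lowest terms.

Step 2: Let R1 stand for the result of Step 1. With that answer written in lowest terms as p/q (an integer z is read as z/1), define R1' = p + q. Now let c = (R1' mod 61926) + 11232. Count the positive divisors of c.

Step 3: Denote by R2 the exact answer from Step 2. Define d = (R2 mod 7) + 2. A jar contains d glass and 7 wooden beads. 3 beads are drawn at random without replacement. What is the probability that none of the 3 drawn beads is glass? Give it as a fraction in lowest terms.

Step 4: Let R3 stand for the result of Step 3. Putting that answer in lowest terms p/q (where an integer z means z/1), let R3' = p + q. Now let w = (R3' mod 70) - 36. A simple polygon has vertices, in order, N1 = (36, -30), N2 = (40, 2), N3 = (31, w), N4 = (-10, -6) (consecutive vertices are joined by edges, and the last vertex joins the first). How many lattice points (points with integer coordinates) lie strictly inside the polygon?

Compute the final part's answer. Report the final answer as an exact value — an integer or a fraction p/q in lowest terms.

891

Step 1: total draws C(4,2) = 6; favorable C(2,1)*C(2,1) = 4; P = 2/3; answer 2/3
Step 2: R1 = 2/3; threaded value p + q = 5; c = 11237; 11237 = 17 * 661; number of divisors = (1+1) * (1+1) = 4; answer 4
Step 3: R2 = 4; d = 6; total draws C(13,3) = 286; favorable C(7,3) = 35; P = 35/286; answer 35/286
Step 4: R3 = 35/286; threaded value p + q = 321; w = 5; cross terms: (36*2 - 40*-30)=1272, (40*5 - 31*2)=138, (31*-6 - -10*5)=-136, (-10*-30 - 36*-6)=516; twice the area = |1790| = 1790; area = 895; boundary points = 4 + 3 + 1 + 2 = 10; strictly interior points = area - boundary/2 + 1 = 891; answer 891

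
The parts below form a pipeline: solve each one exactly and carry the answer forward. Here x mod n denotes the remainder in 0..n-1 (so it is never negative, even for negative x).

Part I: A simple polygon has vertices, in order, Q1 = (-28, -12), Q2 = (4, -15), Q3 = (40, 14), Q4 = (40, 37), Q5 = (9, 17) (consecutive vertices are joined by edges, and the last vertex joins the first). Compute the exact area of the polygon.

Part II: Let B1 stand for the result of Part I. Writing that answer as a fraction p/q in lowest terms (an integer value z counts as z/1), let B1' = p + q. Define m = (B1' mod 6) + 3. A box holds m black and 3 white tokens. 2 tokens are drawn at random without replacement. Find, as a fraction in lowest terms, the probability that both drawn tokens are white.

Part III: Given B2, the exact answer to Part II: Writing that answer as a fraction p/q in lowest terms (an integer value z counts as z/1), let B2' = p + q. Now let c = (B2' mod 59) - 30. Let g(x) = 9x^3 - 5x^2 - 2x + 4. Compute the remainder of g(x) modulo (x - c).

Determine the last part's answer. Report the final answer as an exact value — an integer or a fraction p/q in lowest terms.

Part I: cross terms: (-28*-15 - 4*-12)=468, (4*14 - 40*-15)=656, (40*37 - 40*14)=920, (40*17 - 9*37)=347, (9*-12 - -28*17)=368; twice the area = |2759| = 2759; area = 2759/2; answer 2759/2
Part II: B1 = 2759/2; threaded value p + q = 2761; m = 4; total draws C(7,2) = 21; favorable C(3,2) = 3; P = 1/7; answer 1/7
Part III: B2 = 1/7; threaded value p + q = 8; c = -22; remainder = value at the root: 9*(-22)^3 - 5*(-22)^2 - 2*(-22)^1 + 4 = (-95832) + (-2420) + (44) + (4) = -98204; answer -98204

-98204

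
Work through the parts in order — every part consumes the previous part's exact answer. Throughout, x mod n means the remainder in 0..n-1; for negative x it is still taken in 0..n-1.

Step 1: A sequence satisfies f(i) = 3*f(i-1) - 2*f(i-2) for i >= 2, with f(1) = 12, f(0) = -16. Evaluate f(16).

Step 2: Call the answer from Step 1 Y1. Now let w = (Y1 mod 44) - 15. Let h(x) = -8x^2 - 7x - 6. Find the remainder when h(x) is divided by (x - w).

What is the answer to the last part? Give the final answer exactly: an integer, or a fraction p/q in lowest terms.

-2437

Step 1: f(2) = 3*(12) - 2*(-16) = 68; iterating: f(2)=68, f(3)=180, f(4)=404, f(5)=852, f(6)=1748, f(7)=3540, f(8)=7124, f(9)=14292, f(10)=28628, f(11)=57300, f(12)=114644, f(13)=229332, f(14)=458708, f(15)=917460, f(16)=1834964; answer 1834964
Step 2: Y1 = 1834964; w = 17; remainder = value at the root: -8*(17)^2 - 7*(17)^1 - 6 = (-2312) + (-119) + (-6) = -2437; answer -2437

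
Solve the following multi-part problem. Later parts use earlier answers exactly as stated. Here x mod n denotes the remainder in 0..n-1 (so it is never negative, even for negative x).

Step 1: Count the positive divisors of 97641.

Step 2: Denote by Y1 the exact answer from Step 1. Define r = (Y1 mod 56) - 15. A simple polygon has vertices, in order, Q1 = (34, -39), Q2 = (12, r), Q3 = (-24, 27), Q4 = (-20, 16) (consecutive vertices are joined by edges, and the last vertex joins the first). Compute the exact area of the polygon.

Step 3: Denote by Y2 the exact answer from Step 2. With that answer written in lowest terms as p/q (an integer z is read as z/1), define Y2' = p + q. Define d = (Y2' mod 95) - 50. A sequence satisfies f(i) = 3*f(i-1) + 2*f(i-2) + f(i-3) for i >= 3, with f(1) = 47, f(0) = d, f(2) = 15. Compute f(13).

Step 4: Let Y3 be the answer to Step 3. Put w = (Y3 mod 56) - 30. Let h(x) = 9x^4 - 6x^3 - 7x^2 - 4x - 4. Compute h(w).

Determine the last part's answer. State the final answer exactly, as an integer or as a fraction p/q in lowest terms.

Step 1: 97641 = 3^2 * 19 * 571; number of divisors = (2+1) * (1+1) * (1+1) = 12; answer 12
Step 2: Y1 = 12; r = -3; cross terms: (34*-3 - 12*-39)=366, (12*27 - -24*-3)=252, (-24*16 - -20*27)=156, (-20*-39 - 34*16)=236; twice the area = |1010| = 1010; area = 505; answer 505
Step 3: Y2 = 505; threaded value p + q = 506; d = -19; f(3) = 3*(15) + 2*(47) + 1*(-19) = 120; iterating: f(3)=120, f(4)=437, f(5)=1566, f(6)=5692, f(7)=20645, f(8)=74885, f(9)=271637, f(10)=985326, f(11)=3574137, f(12)=12964700, f(13)=47027700; answer 47027700
Step 4: Y3 = 47027700; w = -10; 9*(-10)^4 - 6*(-10)^3 - 7*(-10)^2 - 4*(-10)^1 - 4 = (90000) + (6000) + (-700) + (40) + (-4) = 95336; answer 95336

95336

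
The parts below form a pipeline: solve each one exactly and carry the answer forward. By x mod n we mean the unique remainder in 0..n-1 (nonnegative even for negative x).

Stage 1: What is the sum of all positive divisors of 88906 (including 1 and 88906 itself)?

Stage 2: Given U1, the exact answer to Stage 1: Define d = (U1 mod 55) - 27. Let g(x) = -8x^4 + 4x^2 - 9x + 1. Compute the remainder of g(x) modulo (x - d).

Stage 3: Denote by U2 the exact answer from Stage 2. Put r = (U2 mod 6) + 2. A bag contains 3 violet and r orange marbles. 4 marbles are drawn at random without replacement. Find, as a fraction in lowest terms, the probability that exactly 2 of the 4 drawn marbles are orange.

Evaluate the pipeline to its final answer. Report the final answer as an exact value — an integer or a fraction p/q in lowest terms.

5/14

Stage 1: 88906 = 2 * 44453; sigma = (1 + 2) * (1 + 44453) = 3 * 44454 = 133362; answer 133362
Stage 2: U1 = 133362; d = 15; remainder = value at the root: -8*(15)^4 + 4*(15)^2 - 9*(15)^1 + 1 = (-405000) + (900) + (-135) + (1) = -404234; answer -404234
Stage 3: U2 = -404234; r = 6; total draws C(9,4) = 126; favorable C(6,2)*C(3,2) = 45; P = 5/14; answer 5/14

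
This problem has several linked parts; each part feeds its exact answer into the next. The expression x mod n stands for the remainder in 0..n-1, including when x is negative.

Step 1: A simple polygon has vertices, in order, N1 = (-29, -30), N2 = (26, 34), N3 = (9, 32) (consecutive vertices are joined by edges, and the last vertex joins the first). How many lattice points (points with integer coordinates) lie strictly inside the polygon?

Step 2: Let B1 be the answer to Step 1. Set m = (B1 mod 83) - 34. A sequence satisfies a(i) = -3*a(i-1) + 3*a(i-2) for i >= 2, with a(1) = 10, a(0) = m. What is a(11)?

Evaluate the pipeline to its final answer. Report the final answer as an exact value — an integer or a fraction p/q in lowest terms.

Step 1: cross terms: (-29*34 - 26*-30)=-206, (26*32 - 9*34)=526, (9*-30 - -29*32)=658; twice the area = |978| = 978; area = 489; boundary points = 1 + 1 + 2 = 4; strictly interior points = area - boundary/2 + 1 = 488; answer 488
Step 2: B1 = 488; m = 39; a(2) = -3*(10) + 3*(39) = 87; iterating: a(2)=87, a(3)=-231, a(4)=954, a(5)=-3555, a(6)=13527, a(7)=-51246, a(8)=194319, a(9)=-736695, a(10)=2793042, a(11)=-10589211; answer -10589211

-10589211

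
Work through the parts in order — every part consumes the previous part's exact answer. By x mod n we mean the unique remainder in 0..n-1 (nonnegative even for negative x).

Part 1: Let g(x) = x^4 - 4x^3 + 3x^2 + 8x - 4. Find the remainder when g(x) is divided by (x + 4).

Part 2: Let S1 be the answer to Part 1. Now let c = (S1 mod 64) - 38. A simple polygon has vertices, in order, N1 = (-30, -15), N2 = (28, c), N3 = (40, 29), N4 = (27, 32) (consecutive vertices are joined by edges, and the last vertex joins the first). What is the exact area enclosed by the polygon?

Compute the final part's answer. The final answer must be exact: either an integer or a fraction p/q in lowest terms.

Part 1: remainder = value at the root: 1*(-4)^4 - 4*(-4)^3 + 3*(-4)^2 + 8*(-4)^1 - 4 = (256) + (256) + (48) + (-32) + (-4) = 524; answer 524
Part 2: S1 = 524; c = -26; cross terms: (-30*-26 - 28*-15)=1200, (28*29 - 40*-26)=1852, (40*32 - 27*29)=497, (27*-15 - -30*32)=555; twice the area = |4104| = 4104; area = 2052; answer 2052

2052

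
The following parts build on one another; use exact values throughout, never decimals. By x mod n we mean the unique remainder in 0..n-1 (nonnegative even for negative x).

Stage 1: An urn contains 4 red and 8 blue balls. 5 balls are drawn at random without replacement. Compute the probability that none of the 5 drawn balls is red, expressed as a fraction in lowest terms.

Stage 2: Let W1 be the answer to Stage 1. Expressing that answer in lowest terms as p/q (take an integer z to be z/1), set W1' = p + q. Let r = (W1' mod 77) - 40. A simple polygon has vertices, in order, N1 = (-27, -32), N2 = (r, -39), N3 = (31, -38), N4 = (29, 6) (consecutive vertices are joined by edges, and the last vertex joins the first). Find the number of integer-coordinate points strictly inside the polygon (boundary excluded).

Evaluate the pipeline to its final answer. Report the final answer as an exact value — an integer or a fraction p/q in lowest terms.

1423

Stage 1: total draws C(12,5) = 792; favorable C(8,5) = 56; P = 7/99; answer 7/99
Stage 2: W1 = 7/99; threaded value p + q = 106; r = -11; cross terms: (-27*-39 - -11*-32)=701, (-11*-38 - 31*-39)=1627, (31*6 - 29*-38)=1288, (29*-32 - -27*6)=-766; twice the area = |2850| = 2850; area = 1425; boundary points = 1 + 1 + 2 + 2 = 6; strictly interior points = area - boundary/2 + 1 = 1423; answer 1423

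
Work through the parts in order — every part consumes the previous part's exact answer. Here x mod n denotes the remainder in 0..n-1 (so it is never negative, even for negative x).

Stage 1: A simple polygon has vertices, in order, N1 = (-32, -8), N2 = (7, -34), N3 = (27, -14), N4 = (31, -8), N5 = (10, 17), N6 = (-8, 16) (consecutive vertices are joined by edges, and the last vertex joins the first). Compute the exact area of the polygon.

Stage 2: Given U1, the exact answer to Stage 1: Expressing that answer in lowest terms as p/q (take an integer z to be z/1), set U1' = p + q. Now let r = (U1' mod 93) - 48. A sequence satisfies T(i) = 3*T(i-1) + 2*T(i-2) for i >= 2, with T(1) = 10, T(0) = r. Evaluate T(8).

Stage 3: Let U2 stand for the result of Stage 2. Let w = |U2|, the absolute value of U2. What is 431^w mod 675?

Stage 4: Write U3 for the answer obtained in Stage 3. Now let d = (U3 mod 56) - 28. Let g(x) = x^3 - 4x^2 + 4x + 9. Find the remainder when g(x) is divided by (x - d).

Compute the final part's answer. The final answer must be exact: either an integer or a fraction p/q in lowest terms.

450

Stage 1: cross terms: (-32*-34 - 7*-8)=1144, (7*-14 - 27*-34)=820, (27*-8 - 31*-14)=218, (31*17 - 10*-8)=607, (10*16 - -8*17)=296, (-8*-8 - -32*16)=576; twice the area = |3661| = 3661; area = 3661/2; answer 3661/2
Stage 2: U1 = 3661/2; threaded value p + q = 3663; r = -12; T(2) = 3*(10) + 2*(-12) = 6; iterating: T(2)=6, T(3)=38, T(4)=126, T(5)=454, T(6)=1614, T(7)=5750, T(8)=20478; answer 20478
Stage 3: U2 = 20478; w = 20478; squarings mod 675: 431^1=431, 431^2=136, 431^4=271, 431^8=541, 431^16=406, 431^32=136, 431^64=271, 431^128=541, 431^256=406, 431^512=136, 431^1024=271, 431^2048=541, 431^4096=406, 431^8192=136, 431^16384=271; 431^20478 = 431^2 * 431^4 * 431^8 * 431^16 * 431^32 * 431^64 * 431^128 * 431^256 * 431^512 * 431^1024 * 431^2048 * 431^16384 = 541 (mod 675); answer 541
Stage 4: U3 = 541; d = 9; remainder = value at the root: 1*(9)^3 - 4*(9)^2 + 4*(9)^1 + 9 = (729) + (-324) + (36) + (9) = 450; answer 450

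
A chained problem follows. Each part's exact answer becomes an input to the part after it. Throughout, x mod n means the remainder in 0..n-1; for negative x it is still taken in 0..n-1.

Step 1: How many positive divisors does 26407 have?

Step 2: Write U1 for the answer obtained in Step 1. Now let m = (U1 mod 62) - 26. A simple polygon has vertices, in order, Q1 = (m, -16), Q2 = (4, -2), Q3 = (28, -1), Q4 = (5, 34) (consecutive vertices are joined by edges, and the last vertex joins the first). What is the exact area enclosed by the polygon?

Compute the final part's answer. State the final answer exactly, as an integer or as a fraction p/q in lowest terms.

1857/2

Step 1: 26407 is prime, so its only divisors are 1 and 26407; count = 2; answer 2
Step 2: U1 = 2; m = -24; cross terms: (-24*-2 - 4*-16)=112, (4*-1 - 28*-2)=52, (28*34 - 5*-1)=957, (5*-16 - -24*34)=736; twice the area = |1857| = 1857; area = 1857/2; answer 1857/2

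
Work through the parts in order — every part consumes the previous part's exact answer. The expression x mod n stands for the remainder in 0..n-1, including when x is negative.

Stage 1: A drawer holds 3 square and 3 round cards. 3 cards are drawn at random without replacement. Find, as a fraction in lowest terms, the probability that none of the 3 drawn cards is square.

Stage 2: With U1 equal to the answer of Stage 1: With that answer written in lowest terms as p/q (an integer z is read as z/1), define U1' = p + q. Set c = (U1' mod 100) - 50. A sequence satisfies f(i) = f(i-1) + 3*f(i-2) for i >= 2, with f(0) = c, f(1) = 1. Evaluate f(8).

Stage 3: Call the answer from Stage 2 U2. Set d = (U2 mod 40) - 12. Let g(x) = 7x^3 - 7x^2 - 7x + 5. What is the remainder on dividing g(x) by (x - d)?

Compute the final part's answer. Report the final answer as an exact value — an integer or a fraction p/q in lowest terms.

Stage 1: total draws C(6,3) = 20; favorable C(3,3) = 1; P = 1/20; answer 1/20
Stage 2: U1 = 1/20; threaded value p + q = 21; c = -29; f(2) = 1*(1) + 3*(-29) = -86; iterating: f(2)=-86, f(3)=-83, f(4)=-341, f(5)=-590, f(6)=-1613, f(7)=-3383, f(8)=-8222; answer -8222
Stage 3: U2 = -8222; d = 6; remainder = value at the root: 7*(6)^3 - 7*(6)^2 - 7*(6)^1 + 5 = (1512) + (-252) + (-42) + (5) = 1223; answer 1223

1223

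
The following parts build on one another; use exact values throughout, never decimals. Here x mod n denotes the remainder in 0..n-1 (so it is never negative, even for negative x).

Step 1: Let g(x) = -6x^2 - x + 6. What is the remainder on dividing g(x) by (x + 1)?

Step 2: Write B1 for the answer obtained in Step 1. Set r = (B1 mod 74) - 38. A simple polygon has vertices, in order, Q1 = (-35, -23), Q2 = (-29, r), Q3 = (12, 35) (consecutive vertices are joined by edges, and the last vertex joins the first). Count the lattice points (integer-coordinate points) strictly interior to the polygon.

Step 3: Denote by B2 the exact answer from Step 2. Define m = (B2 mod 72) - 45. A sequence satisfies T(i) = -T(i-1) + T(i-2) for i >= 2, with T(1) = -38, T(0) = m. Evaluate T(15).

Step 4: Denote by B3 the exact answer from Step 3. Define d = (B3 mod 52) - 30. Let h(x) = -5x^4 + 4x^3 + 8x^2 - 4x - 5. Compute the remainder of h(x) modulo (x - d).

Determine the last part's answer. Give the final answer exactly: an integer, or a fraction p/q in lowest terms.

Step 1: remainder = value at the root: -6*(-1)^2 - 1*(-1)^1 + 6 = (-6) + (1) + (6) = 1; answer 1
Step 2: B1 = 1; r = -37; cross terms: (-35*-37 - -29*-23)=628, (-29*35 - 12*-37)=-571, (12*-23 - -35*35)=949; twice the area = |1006| = 1006; area = 503; boundary points = 2 + 1 + 1 = 4; strictly interior points = area - boundary/2 + 1 = 502; answer 502
Step 3: B2 = 502; m = 25; T(2) = -1*(-38) + 1*(25) = 63; iterating: T(2)=63, T(3)=-101, T(4)=164, T(5)=-265, T(6)=429, T(7)=-694, T(8)=1123, T(9)=-1817, T(10)=2940, T(11)=-4757, T(12)=7697, T(13)=-12454, T(14)=20151, T(15)=-32605; answer -32605
Step 4: B3 = -32605; d = 21; remainder = value at the root: -5*(21)^4 + 4*(21)^3 + 8*(21)^2 - 4*(21)^1 - 5 = (-972405) + (37044) + (3528) + (-84) + (-5) = -931922; answer -931922

-931922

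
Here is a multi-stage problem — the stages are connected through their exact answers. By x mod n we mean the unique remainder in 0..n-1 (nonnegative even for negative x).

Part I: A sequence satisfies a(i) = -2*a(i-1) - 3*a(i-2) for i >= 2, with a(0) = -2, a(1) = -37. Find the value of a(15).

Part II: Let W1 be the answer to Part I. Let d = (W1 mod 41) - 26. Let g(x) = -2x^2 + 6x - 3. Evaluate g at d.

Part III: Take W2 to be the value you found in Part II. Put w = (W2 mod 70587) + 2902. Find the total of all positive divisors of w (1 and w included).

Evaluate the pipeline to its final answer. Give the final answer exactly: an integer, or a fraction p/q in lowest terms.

Part I: a(2) = -2*(-37) - 3*(-2) = 80; iterating: a(2)=80, a(3)=-49, a(4)=-142, a(5)=431, a(6)=-436, a(7)=-421, a(8)=2150, a(9)=-3037, a(10)=-376, a(11)=9863, a(12)=-18598, a(13)=7607, a(14)=40580, a(15)=-103981; answer -103981
Part II: W1 = -103981; d = 10; -2*(10)^2 + 6*(10)^1 - 3 = (-200) + (60) + (-3) = -143; answer -143
Part III: W2 = -143; w = 73346; 73346 = 2 * 7 * 13^2 * 31; sigma = (1 + 2) * (1 + 7) * (1 + 13 + 169) * (1 + 31) = 3 * 8 * 183 * 32 = 140544; answer 140544

140544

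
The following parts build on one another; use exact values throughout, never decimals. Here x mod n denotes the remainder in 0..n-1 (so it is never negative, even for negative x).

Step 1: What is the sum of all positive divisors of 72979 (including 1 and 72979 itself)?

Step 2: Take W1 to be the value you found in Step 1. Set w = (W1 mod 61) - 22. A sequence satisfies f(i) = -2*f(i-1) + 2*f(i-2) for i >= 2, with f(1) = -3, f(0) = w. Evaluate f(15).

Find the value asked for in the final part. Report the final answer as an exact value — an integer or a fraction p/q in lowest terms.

-30626944

Step 1: 72979 = 19 * 23 * 167; sigma = (1 + 19) * (1 + 23) * (1 + 167) = 20 * 24 * 168 = 80640; answer 80640
Step 2: W1 = 80640; w = 37; f(2) = -2*(-3) + 2*(37) = 80; iterating: f(2)=80, f(3)=-166, f(4)=492, f(5)=-1316, f(6)=3616, f(7)=-9864, f(8)=26960, f(9)=-73648, f(10)=201216, f(11)=-549728, f(12)=1501888, f(13)=-4103232, f(14)=11210240, f(15)=-30626944; answer -30626944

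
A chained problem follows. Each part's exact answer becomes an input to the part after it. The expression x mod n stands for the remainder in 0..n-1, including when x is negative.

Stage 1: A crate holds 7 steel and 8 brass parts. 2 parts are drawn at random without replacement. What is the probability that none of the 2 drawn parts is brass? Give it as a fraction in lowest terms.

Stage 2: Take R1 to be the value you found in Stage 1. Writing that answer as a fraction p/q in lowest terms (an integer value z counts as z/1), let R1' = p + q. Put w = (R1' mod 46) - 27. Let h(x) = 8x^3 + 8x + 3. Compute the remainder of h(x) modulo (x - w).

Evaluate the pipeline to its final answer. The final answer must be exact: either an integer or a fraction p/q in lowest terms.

-74253

Stage 1: total draws C(15,2) = 105; favorable C(7,2) = 21; P = 1/5; answer 1/5
Stage 2: R1 = 1/5; threaded value p + q = 6; w = -21; remainder = value at the root: 8*(-21)^3 + 8*(-21)^1 + 3 = (-74088) + (-168) + (3) = -74253; answer -74253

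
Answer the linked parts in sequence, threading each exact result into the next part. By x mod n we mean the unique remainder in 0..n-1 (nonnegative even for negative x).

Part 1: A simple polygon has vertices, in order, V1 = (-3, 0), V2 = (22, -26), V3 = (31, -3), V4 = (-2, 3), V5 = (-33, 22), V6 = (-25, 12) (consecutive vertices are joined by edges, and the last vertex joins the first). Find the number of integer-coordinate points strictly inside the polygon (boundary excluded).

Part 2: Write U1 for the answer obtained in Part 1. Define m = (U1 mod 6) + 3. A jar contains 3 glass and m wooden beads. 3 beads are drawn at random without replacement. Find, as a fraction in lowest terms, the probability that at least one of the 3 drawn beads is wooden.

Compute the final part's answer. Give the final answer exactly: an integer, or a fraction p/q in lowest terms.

34/35

Part 1: cross terms: (-3*-26 - 22*0)=78, (22*-3 - 31*-26)=740, (31*3 - -2*-3)=87, (-2*22 - -33*3)=55, (-33*12 - -25*22)=154, (-25*0 - -3*12)=36; twice the area = |1150| = 1150; area = 575; boundary points = 1 + 1 + 3 + 1 + 2 + 2 = 10; strictly interior points = area - boundary/2 + 1 = 571; answer 571
Part 2: U1 = 571; m = 4; total draws C(7,3) = 35; complement C(3,3) = 1; favorable 35 - 1 = 34; P = 34/35; answer 34/35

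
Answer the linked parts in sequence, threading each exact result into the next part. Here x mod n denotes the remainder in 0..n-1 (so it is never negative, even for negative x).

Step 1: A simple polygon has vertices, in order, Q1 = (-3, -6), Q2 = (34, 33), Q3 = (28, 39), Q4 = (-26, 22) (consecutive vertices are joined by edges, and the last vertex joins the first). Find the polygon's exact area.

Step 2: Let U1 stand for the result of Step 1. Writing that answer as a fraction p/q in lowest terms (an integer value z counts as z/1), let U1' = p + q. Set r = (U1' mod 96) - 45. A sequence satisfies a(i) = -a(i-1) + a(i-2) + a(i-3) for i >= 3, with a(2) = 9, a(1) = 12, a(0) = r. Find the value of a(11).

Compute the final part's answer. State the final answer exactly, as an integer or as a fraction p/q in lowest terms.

27

Step 1: cross terms: (-3*33 - 34*-6)=105, (34*39 - 28*33)=402, (28*22 - -26*39)=1630, (-26*-6 - -3*22)=222; twice the area = |2359| = 2359; area = 2359/2; answer 2359/2
Step 2: U1 = 2359/2; threaded value p + q = 2361; r = 12; a(3) = -1*(9) + 1*(12) + 1*(12) = 15; iterating: a(3)=15, a(4)=6, a(5)=18, a(6)=3, a(7)=21, a(8)=0, a(9)=24, a(10)=-3, a(11)=27; answer 27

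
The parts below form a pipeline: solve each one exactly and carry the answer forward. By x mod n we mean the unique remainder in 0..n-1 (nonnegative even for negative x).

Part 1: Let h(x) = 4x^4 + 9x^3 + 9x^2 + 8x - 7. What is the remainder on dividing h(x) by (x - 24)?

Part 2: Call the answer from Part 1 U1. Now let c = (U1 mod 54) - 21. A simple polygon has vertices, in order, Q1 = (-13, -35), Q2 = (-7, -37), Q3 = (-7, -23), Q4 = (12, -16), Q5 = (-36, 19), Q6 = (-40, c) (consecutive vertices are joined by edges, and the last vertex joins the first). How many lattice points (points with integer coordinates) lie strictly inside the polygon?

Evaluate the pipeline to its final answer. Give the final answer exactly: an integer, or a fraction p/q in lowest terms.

Part 1: remainder = value at the root: 4*(24)^4 + 9*(24)^3 + 9*(24)^2 + 8*(24)^1 - 7 = (1327104) + (124416) + (5184) + (192) + (-7) = 1456889; answer 1456889
Part 2: U1 = 1456889; c = 2; cross terms: (-13*-37 - -7*-35)=236, (-7*-23 - -7*-37)=-98, (-7*-16 - 12*-23)=388, (12*19 - -36*-16)=-348, (-36*2 - -40*19)=688, (-40*-35 - -13*2)=1426; twice the area = |2292| = 2292; area = 1146; boundary points = 2 + 14 + 1 + 1 + 1 + 1 = 20; strictly interior points = area - boundary/2 + 1 = 1137; answer 1137

1137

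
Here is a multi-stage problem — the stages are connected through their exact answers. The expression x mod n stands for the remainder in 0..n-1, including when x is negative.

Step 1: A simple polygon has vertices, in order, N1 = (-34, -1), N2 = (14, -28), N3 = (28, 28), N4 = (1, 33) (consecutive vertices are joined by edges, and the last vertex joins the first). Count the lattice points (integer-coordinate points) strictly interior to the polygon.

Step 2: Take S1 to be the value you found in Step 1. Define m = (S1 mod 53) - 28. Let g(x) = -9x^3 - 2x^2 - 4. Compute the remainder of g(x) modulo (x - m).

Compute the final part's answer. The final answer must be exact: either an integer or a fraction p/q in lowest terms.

Step 1: cross terms: (-34*-28 - 14*-1)=966, (14*28 - 28*-28)=1176, (28*33 - 1*28)=896, (1*-1 - -34*33)=1121; twice the area = |4159| = 4159; area = 4159/2; boundary points = 3 + 14 + 1 + 1 = 19; strictly interior points = area - boundary/2 + 1 = 2071; answer 2071
Step 2: S1 = 2071; m = -24; remainder = value at the root: -9*(-24)^3 - 2*(-24)^2 - 4 = (124416) + (-1152) + (-4) = 123260; answer 123260

123260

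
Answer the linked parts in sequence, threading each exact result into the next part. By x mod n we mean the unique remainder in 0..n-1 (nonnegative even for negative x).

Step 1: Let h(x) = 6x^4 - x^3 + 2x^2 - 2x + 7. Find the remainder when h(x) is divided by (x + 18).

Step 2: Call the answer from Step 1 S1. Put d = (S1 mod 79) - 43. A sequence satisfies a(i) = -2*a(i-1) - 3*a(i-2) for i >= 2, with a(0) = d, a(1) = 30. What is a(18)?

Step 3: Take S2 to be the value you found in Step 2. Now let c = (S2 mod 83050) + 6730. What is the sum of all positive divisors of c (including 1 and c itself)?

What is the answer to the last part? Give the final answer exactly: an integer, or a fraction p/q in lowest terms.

71280

Step 1: remainder = value at the root: 6*(-18)^4 - 1*(-18)^3 + 2*(-18)^2 - 2*(-18)^1 + 7 = (629856) + (5832) + (648) + (36) + (7) = 636379; answer 636379
Step 2: S1 = 636379; d = -9; a(2) = -2*(30) - 3*(-9) = -33; iterating: a(2)=-33, a(3)=-24, a(4)=147, a(5)=-222, a(6)=3, a(7)=660, a(8)=-1329, a(9)=678, a(10)=2631, a(11)=-7296, a(12)=6699, a(13)=8490, a(14)=-37077, a(15)=48684, a(16)=13863, a(17)=-173778, a(18)=305967; answer 305967
Step 3: S2 = 305967; c = 63547; 63547 = 11 * 53 * 109; sigma = (1 + 11) * (1 + 53) * (1 + 109) = 12 * 54 * 110 = 71280; answer 71280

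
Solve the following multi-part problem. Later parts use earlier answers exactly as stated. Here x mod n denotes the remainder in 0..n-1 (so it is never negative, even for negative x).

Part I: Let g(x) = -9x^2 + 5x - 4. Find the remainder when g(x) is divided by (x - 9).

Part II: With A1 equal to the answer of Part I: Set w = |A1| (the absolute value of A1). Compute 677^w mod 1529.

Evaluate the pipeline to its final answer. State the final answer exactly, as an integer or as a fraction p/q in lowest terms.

136

Part I: remainder = value at the root: -9*(9)^2 + 5*(9)^1 - 4 = (-729) + (45) + (-4) = -688; answer -688
Part II: A1 = -688; w = 688; squarings mod 1529: 677^1=677, 677^2=1158, 677^4=31, 677^8=961, 677^16=5, 677^32=25, 677^64=625, 677^128=730, 677^256=808, 677^512=1510; 677^688 = 677^16 * 677^32 * 677^128 * 677^512 = 136 (mod 1529); answer 136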